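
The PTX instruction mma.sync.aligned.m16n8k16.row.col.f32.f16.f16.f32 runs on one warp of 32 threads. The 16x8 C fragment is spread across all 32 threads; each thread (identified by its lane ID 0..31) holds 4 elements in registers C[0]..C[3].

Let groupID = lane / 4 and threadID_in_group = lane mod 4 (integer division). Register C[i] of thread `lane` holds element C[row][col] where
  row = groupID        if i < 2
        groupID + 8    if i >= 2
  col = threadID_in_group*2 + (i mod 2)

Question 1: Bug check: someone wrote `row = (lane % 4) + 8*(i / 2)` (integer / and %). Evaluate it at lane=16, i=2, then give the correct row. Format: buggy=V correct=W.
`(lane % 4) + 8*(i / 2)`[16,2]=>8
lane 16: grp=4 (16/4), tig=0 (16%4)
i=2: r=4+8=12, c=0*2+0=0
row: 8 vs 12

buggy=8 correct=12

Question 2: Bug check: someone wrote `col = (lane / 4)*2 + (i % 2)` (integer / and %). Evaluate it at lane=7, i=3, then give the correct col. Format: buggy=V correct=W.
buggy=3 correct=7

`(lane / 4)*2 + (i % 2)`[7,3]->3
lane 7: g=1 (7/4), t=3 (7%4)
i=3: r=1+8=9, c=3*2+1=7
col: 3 vs 7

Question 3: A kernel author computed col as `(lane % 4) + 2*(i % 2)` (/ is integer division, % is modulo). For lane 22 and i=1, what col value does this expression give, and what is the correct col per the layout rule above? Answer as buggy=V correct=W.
buggy=4 correct=5

`(lane % 4) + 2*(i % 2)`[22,1]→4
L=22→G=22>>2=5, T=22&3=2
[1]→row 5+0=5  col 2·2+1=5
col: 4 vs 5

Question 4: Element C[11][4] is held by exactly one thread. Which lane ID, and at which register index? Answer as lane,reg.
r=11→G=3,rhi=1  c=4→T=2,p=0
L=3*4+2=14  i=1*2+0=2

14,2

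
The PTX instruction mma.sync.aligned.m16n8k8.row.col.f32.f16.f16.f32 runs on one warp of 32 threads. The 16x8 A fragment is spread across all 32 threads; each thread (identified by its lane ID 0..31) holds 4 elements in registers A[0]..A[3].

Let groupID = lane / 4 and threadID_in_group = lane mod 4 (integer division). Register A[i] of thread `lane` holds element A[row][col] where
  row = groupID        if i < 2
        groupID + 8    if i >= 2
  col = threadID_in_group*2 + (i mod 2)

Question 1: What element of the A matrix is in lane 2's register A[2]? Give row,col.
8,4

lane 2: G=0 (2/4), T=2 (2%4)
i=2: r=0+8=8, c=2*2+0=4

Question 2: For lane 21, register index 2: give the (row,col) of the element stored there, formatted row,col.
13,2

lane 21: grp=5 (21/4), tig=1 (21%4)
i=2: r=5+8=13, c=1*2+0=2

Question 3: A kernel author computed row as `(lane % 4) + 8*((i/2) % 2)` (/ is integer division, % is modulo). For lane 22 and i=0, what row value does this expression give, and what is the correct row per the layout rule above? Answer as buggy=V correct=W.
`(lane % 4) + 8*((i/2) % 2)`[22,0]=>2
lane 22: grp=5 (22/4), tig=2 (22%4)
i=0: r=5+0=5, c=2*2+0=4
row: 2 vs 5

buggy=2 correct=5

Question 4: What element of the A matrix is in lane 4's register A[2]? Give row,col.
lane 4: grp=1 (4/4), tig=0 (4%4)
i=2: r=1+8=9, c=0*2+0=0

9,0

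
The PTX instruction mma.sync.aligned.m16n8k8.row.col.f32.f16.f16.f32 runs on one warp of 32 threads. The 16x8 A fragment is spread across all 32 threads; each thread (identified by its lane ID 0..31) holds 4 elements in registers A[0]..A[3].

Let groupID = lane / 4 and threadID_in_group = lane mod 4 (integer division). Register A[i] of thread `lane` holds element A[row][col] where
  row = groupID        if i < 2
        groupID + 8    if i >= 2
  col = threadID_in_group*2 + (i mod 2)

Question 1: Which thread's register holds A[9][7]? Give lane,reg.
7,3

r=9→G=1,rhi=1  c=7→T=3,p=1
L=1*4+3=7  i=1*2+1=3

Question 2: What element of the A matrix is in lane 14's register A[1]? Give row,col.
3,5

14: grp=3,tig=2
[1] (3+0,2*2+1) = (3,5)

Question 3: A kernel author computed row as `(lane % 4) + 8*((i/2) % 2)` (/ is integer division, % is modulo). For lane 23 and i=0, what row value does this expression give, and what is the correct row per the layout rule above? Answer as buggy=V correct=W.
`(lane % 4) + 8*((i/2) % 2)`[23,0]->3
23: gid=5,tid=3
[0] (5+0,3*2+0) = (5,6)
row: 3 vs 5

buggy=3 correct=5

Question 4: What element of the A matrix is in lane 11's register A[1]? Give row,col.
L=11->gid=11>>2=2, tid=11&3=3
[1]->row 2+0=2  col 3·2+1=7

2,7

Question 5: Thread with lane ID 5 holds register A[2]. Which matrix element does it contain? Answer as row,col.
9,2

lane 5→5/4=1, 5 mod 4=1
i=2  r:1+8→9  c:2·1+0→2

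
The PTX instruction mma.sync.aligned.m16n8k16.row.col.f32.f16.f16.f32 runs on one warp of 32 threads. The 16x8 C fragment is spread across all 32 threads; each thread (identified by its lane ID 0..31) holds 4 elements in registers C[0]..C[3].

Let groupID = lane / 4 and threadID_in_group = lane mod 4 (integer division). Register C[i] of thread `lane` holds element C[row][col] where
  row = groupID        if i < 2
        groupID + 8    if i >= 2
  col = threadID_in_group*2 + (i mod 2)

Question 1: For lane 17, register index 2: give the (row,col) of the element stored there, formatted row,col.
lane 17: g=4 (17/4), t=1 (17%4)
i=2: r=4+8=12, c=1*2+0=2

12,2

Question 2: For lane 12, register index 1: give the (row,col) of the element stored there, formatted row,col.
3,1

lane 12: gid=3 (12/4), tid=0 (12%4)
i=1: r=3+0=3, c=0*2+1=1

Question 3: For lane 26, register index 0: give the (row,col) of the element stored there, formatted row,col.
lane 26->26/4=6, 26 mod 4=2
i=0  r:6+0->6  c:2·2+0->4

6,4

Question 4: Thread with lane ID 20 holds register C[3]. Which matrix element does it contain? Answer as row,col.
L=20→G=20>>2=5, T=20&3=0
[3]→row 5+8=13  col 0·2+1=1

13,1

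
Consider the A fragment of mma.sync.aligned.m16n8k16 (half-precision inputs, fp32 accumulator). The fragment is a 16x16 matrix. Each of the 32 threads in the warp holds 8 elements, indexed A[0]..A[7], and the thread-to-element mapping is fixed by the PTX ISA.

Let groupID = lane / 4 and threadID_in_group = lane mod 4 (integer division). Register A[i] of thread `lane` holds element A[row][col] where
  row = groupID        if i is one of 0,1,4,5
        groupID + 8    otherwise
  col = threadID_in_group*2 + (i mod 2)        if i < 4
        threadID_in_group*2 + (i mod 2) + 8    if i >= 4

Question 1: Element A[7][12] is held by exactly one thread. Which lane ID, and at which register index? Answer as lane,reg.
r=7→G=7,rhi=0  c=12→chi=1,T=2,p=0
L=7*4+2=30  i=1*4+0*2+0=4

30,4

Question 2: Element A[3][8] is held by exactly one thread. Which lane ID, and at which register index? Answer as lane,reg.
r=3⇒gr=3,Rb=0  c=8⇒Cb=1,th=0,odd=0
L=3*4+0=12  i=1*4+0*2+0=4

12,4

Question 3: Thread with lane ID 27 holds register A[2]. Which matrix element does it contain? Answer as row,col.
14,6

lane 27: g=6 (27/4), t=3 (27%4)
i=2: r=6+8=14, c=3*2+0+0=6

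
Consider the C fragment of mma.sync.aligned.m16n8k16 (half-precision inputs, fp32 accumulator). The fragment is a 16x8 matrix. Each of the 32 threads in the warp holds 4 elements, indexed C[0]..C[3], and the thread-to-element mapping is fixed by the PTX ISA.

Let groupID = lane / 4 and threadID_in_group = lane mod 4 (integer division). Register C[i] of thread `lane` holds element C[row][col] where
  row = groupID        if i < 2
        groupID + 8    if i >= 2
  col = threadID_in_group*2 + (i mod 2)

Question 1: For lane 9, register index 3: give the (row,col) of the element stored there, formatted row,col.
lane 9⇒9/4=2, 9 mod 4=1
i=3  r:2+8⇒10  c:2·1+1⇒3

10,3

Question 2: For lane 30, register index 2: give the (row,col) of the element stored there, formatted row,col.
lane 30: G=7 (30/4), T=2 (30%4)
i=2: r=7+8=15, c=2*2+0=4

15,4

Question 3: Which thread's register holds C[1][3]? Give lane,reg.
5,1

r=1→G=1,rhi=0  c=3→T=1,p=1
L=1*4+1=5  i=0*2+1=1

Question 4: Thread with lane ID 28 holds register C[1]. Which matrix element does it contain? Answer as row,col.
lane 28→28/4=7, 28 mod 4=0
i=1  r:7+0→7  c:2·0+1→1

7,1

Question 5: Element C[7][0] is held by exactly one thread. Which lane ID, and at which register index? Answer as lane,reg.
28,0

r=7⇒gr=7,Rb=0  c=0⇒th=0,odd=0
L=7*4+0=28  i=0*2+0=0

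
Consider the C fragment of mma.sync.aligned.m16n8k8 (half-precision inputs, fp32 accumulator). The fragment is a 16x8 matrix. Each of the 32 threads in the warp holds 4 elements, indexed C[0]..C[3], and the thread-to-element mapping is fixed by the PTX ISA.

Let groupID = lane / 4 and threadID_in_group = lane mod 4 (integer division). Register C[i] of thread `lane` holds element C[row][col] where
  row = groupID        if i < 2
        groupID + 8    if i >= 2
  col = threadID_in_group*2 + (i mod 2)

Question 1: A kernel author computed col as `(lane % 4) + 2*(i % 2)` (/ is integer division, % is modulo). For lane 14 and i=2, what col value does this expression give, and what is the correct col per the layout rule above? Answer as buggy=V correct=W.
buggy=2 correct=4

`(lane % 4) + 2*(i % 2)`[14,2]⇒2
lane 14⇒14/4=3, 14 mod 4=2
i=2  r:3+8⇒11  c:2·2+0⇒4
col: 2 vs 4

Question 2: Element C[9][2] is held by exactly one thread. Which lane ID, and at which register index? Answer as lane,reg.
5,2

r=9⇒gr=1,Rb=1  c=2⇒th=1,odd=0
L=1*4+1=5  i=1*2+0=2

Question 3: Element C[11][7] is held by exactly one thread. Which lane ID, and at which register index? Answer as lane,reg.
15,3

r=11⇒gr=3,Rb=1  c=7⇒th=3,odd=1
L=3*4+3=15  i=1*2+1=3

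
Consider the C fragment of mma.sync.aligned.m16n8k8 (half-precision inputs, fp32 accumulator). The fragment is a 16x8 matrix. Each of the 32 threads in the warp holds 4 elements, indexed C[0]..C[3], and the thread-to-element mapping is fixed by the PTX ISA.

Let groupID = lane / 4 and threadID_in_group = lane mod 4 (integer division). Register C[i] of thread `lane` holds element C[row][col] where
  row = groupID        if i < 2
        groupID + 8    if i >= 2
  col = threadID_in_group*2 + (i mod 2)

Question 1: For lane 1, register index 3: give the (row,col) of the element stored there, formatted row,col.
8,3

1: gid=0,tid=1
[3] (0+8,1*2+1) = (8,3)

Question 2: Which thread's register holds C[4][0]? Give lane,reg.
r=4->g=4,rb=0  c=0->t=0,b0=0
L=4*4+0=16  i=0*2+0=0

16,0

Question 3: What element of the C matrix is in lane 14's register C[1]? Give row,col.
3,5

lane 14→14/4=3, 14 mod 4=2
i=1  r:3+0→3  c:2·2+1→5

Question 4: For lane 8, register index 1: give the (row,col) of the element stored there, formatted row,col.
L=8=>grp=8>>2=2, tig=8&3=0
[1]=>row 2+0=2  col 0·2+1=1

2,1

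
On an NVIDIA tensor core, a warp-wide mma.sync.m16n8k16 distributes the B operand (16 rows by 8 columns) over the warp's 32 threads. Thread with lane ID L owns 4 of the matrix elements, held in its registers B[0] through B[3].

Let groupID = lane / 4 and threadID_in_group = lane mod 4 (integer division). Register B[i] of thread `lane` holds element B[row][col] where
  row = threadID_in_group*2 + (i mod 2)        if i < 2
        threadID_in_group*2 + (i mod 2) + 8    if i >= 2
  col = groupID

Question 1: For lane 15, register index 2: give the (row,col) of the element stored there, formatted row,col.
14,3

15: gid=3,tid=3
[2] (3*2+0+8,3) = (14,3)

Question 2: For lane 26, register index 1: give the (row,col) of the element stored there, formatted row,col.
5,6

lane 26->26/4=6, 26 mod 4=2
i=1  r:2·2+1+0->5  c:6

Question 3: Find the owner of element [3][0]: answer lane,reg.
c=0⇒gr=0  r=3⇒Rb=0,th=1,odd=1
L=0*4+1=1  i=0*2+1=1

1,1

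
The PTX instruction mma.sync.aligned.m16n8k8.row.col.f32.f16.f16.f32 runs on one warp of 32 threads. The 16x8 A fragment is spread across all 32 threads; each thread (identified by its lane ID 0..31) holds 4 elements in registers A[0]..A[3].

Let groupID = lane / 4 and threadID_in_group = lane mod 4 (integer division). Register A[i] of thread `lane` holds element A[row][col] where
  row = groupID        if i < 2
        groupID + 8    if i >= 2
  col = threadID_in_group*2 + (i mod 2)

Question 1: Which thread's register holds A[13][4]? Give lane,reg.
22,2

r=13⇒gr=5,Rb=1  c=4⇒th=2,odd=0
L=5*4+2=22  i=1*2+0=2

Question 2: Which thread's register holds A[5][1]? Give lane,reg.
r=5->g=5,rb=0  c=1->t=0,b0=1
L=5*4+0=20  i=0*2+1=1

20,1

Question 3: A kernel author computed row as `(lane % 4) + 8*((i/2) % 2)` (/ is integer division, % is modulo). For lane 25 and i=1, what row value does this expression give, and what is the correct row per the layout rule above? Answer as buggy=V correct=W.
`(lane % 4) + 8*((i/2) % 2)`[25,1]⇒1
lane 25: gr=6 (25/4), th=1 (25%4)
i=1: r=6+0=6, c=1*2+1=3
row: 1 vs 6

buggy=1 correct=6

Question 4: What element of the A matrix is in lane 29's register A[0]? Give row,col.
lane 29=>29/4=7, 29 mod 4=1
i=0  r:7+0=>7  c:2·1+0=>2

7,2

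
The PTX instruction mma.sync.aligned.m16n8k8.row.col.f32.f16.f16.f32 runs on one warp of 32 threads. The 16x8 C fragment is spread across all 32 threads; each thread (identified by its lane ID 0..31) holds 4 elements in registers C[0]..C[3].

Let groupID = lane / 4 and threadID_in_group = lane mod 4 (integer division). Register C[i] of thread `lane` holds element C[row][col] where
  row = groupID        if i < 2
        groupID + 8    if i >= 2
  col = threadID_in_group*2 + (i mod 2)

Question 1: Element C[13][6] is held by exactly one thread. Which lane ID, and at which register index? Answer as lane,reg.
r=13->g=5,rb=1  c=6->t=3,b0=0
L=5*4+3=23  i=1*2+0=2

23,2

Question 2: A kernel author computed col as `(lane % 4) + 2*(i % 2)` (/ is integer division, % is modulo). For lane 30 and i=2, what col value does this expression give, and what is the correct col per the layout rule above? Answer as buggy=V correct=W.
buggy=2 correct=4

`(lane % 4) + 2*(i % 2)`[30,2]→2
lane 30: G=7 (30/4), T=2 (30%4)
i=2: r=7+8=15, c=2*2+0=4
col: 2 vs 4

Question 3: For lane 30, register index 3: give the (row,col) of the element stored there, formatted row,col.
lane 30⇒30/4=7, 30 mod 4=2
i=3  r:7+8⇒15  c:2·2+1⇒5

15,5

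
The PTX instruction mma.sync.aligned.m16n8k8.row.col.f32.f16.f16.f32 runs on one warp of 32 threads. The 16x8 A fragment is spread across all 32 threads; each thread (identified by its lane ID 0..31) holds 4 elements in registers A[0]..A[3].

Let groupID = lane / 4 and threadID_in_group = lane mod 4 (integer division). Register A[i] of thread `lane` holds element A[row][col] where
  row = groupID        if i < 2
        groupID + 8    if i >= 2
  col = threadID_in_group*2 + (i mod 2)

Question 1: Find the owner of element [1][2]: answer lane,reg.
5,0

r=1⇒gr=1,Rb=0  c=2⇒th=1,odd=0
L=1*4+1=5  i=0*2+0=0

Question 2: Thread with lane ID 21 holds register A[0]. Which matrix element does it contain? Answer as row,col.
lane 21=>21/4=5, 21 mod 4=1
i=0  r:5+0=>5  c:2·1+0=>2

5,2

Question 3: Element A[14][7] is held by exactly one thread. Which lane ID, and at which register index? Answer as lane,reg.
27,3

r: 14->gid=6,r8=1  c: 7->tid=3,i&1=1
L=6*4+3=27  i=1*2+1=3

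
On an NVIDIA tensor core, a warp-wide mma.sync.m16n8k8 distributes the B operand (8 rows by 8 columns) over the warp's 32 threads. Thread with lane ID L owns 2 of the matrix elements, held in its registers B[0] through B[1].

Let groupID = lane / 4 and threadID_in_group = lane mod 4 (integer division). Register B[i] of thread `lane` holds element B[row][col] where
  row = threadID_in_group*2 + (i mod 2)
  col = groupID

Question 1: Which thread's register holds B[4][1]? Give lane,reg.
c=1→G=1  r=4→T=2,p=0
L=1*4+2=6  i=0=0

6,0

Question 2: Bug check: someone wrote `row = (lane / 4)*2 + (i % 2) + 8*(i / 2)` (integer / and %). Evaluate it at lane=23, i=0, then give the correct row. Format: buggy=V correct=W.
buggy=10 correct=6

`(lane / 4)*2 + (i % 2) + 8*(i / 2)`[23,0]⇒10
lane 23⇒23/4=5, 23 mod 4=3
i=0  r:2·3+0⇒6  c:5
row: 10 vs 6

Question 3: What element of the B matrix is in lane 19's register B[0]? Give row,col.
lane 19: grp=4 (19/4), tig=3 (19%4)
i=0: r=3*2+0=6, c=grp=4

6,4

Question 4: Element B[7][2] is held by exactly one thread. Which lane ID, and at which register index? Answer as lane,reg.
c: 2->gid=2  r: 7->tid=3,i&1=1
L=2*4+3=11  i=1=1

11,1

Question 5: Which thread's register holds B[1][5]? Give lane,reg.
c=5→G=5  r=1→T=0,p=1
L=5*4+0=20  i=1=1

20,1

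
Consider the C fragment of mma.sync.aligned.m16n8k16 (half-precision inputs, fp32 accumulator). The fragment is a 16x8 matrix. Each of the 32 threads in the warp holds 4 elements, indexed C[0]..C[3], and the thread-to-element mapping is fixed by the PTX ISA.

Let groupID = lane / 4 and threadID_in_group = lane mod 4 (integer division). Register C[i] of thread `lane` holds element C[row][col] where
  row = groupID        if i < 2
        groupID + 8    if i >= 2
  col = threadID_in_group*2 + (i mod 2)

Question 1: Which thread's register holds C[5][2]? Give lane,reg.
r=5⇒gr=5,Rb=0  c=2⇒th=1,odd=0
L=5*4+1=21  i=0*2+0=0

21,0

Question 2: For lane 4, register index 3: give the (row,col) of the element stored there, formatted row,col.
9,1

lane 4⇒4/4=1, 4 mod 4=0
i=3  r:1+8⇒9  c:2·0+1⇒1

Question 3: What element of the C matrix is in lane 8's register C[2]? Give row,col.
lane 8->8/4=2, 8 mod 4=0
i=2  r:2+8->10  c:2·0+0->0

10,0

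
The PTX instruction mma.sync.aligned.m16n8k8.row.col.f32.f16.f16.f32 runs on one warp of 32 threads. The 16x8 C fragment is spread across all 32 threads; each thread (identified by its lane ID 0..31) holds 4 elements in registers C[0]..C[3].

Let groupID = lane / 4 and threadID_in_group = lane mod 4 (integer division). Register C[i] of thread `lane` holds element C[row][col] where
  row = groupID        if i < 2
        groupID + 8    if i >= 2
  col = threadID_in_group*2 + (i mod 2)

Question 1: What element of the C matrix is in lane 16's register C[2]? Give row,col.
lane 16⇒16/4=4, 16 mod 4=0
i=2  r:4+8⇒12  c:2·0+0⇒0

12,0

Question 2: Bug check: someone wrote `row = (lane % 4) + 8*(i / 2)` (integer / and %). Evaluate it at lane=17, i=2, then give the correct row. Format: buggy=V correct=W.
buggy=9 correct=12

`(lane % 4) + 8*(i / 2)`[17,2]=>9
17: grp=4,tig=1
[2] (4+8,1*2+0) = (12,2)
row: 9 vs 12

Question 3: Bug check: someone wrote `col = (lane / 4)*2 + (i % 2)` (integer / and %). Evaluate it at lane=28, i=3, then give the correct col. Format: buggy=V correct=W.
`(lane / 4)*2 + (i % 2)`[28,3]->15
lane 28: gid=7 (28/4), tid=0 (28%4)
i=3: r=7+8=15, c=0*2+1=1
col: 15 vs 1

buggy=15 correct=1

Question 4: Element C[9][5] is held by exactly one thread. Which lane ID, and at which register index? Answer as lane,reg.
6,3

r=9⇒gr=1,Rb=1  c=5⇒th=2,odd=1
L=1*4+2=6  i=1*2+1=3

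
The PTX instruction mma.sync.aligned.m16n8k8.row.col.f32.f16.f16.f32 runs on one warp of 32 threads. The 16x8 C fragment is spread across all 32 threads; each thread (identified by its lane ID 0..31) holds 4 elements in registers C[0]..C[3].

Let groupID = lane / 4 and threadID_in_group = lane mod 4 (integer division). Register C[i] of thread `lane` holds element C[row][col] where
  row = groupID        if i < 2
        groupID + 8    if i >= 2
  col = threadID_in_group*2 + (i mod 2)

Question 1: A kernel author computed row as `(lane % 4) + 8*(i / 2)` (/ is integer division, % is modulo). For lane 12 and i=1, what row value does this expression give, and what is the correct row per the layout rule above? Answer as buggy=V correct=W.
`(lane % 4) + 8*(i / 2)`[12,1]→0
lane 12: G=3 (12/4), T=0 (12%4)
i=1: r=3+0=3, c=0*2+1=1
row: 0 vs 3

buggy=0 correct=3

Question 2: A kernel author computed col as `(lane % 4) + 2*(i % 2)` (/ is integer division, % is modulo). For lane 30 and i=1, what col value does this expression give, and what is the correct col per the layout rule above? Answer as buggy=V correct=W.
`(lane % 4) + 2*(i % 2)`[30,1]->4
lane 30->30/4=7, 30 mod 4=2
i=1  r:7+0->7  c:2·2+1->5
col: 4 vs 5

buggy=4 correct=5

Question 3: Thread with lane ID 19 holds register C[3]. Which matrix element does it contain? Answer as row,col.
12,7

lane 19⇒19/4=4, 19 mod 4=3
i=3  r:4+8⇒12  c:2·3+1⇒7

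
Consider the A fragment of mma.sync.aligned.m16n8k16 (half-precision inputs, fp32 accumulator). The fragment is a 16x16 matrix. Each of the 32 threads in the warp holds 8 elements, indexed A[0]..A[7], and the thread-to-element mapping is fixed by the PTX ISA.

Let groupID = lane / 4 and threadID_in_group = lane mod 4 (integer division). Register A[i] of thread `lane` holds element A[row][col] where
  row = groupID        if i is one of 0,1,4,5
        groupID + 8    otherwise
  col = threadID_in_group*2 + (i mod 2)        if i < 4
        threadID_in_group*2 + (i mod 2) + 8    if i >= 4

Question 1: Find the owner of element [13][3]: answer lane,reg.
21,3

r=13⇒gr=5,Rb=1  c=3⇒Cb=0,th=1,odd=1
L=5*4+1=21  i=0*4+1*2+1=3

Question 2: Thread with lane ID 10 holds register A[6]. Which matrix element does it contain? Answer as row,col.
lane 10: grp=2 (10/4), tig=2 (10%4)
i=6: r=2+8=10, c=2*2+0+8=12

10,12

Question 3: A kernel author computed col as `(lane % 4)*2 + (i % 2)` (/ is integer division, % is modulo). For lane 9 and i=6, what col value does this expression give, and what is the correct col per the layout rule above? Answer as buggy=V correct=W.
`(lane % 4)*2 + (i % 2)`[9,6]->2
lane 9: g=2 (9/4), t=1 (9%4)
i=6: r=2+8=10, c=1*2+0+8=10
col: 2 vs 10

buggy=2 correct=10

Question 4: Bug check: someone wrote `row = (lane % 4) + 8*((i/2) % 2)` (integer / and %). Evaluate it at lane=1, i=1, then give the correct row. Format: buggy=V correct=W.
`(lane % 4) + 8*((i/2) % 2)`[1,1]⇒1
1: gr=0,th=1
[1] (0+0,1*2+1+0) = (0,3)
row: 1 vs 0

buggy=1 correct=0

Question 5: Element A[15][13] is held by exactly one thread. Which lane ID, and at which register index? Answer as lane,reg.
r=15->g=7,rb=1  c=13->cb=1,t=2,b0=1
L=7*4+2=30  i=1*4+1*2+1=7

30,7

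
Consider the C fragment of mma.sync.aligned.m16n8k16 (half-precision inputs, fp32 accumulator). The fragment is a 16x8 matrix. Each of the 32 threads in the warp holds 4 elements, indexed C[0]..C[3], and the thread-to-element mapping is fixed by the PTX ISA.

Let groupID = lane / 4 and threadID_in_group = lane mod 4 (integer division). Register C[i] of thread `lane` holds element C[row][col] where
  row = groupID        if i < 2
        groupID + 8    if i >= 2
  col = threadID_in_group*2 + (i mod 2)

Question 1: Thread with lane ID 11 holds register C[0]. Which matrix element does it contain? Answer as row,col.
lane 11: gid=2 (11/4), tid=3 (11%4)
i=0: r=2+0=2, c=3*2+0=6

2,6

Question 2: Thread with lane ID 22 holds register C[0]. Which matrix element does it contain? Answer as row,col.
5,4

lane 22⇒22/4=5, 22 mod 4=2
i=0  r:5+0⇒5  c:2·2+0⇒4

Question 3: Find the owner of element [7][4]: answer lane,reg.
r=7->g=7,rb=0  c=4->t=2,b0=0
L=7*4+2=30  i=0*2+0=0

30,0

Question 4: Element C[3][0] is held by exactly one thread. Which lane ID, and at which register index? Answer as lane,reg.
r: 3->gid=3,r8=0  c: 0->tid=0,i&1=0
L=3*4+0=12  i=0*2+0=0

12,0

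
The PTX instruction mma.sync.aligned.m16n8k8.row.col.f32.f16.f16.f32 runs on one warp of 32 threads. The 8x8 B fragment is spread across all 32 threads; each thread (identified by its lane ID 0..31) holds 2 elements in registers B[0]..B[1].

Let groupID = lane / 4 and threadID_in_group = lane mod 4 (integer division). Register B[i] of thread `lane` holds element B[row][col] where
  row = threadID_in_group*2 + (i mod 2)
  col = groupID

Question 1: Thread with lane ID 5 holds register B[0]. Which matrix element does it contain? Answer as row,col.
2,1

5: g=1,t=1
[0] (1*2+0,1) = (2,1)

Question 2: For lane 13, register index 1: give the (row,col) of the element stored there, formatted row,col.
lane 13: g=3 (13/4), t=1 (13%4)
i=1: r=1*2+1=3, c=g=3

3,3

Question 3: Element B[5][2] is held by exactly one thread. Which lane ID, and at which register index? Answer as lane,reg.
c=2→G=2  r=5→T=2,p=1
L=2*4+2=10  i=1=1

10,1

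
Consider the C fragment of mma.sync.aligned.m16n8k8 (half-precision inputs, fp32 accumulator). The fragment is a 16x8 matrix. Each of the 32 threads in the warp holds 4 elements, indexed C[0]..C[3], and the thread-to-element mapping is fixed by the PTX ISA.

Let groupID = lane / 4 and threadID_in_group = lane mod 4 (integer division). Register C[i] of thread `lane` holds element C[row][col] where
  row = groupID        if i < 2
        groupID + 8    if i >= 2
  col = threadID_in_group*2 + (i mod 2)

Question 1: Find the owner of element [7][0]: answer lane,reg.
r=7→G=7,rhi=0  c=0→T=0,p=0
L=7*4+0=28  i=0*2+0=0

28,0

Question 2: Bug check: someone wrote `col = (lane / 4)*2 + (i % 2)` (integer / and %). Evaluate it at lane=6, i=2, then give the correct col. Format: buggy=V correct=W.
buggy=2 correct=4

`(lane / 4)*2 + (i % 2)`[6,2]=>2
lane 6: grp=1 (6/4), tig=2 (6%4)
i=2: r=1+8=9, c=2*2+0=4
col: 2 vs 4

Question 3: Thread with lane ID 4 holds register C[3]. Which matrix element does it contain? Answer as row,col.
4: gid=1,tid=0
[3] (1+8,0*2+1) = (9,1)

9,1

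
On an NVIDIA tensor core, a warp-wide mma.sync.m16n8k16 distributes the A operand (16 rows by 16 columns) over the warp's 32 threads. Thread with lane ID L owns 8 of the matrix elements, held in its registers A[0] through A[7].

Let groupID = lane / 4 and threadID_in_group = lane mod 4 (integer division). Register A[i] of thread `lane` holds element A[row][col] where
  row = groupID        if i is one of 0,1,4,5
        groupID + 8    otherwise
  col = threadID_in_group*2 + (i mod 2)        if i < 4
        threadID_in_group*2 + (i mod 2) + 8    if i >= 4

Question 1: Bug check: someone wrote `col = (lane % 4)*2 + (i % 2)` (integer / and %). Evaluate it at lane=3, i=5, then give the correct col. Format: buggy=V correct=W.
`(lane % 4)*2 + (i % 2)`[3,5]=>7
lane 3: grp=0 (3/4), tig=3 (3%4)
i=5: r=0+0=0, c=3*2+1+8=15
col: 7 vs 15

buggy=7 correct=15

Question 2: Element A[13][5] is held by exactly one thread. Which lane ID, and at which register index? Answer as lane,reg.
r=13->g=5,rb=1  c=5->cb=0,t=2,b0=1
L=5*4+2=22  i=0*4+1*2+1=3

22,3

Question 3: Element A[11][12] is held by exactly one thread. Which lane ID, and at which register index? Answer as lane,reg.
r=11→G=3,rhi=1  c=12→chi=1,T=2,p=0
L=3*4+2=14  i=1*4+1*2+0=6

14,6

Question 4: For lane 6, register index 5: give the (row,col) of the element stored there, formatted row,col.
L=6=>grp=6>>2=1, tig=6&3=2
[5]=>row 1+0=1  col 2·2+1+8=13

1,13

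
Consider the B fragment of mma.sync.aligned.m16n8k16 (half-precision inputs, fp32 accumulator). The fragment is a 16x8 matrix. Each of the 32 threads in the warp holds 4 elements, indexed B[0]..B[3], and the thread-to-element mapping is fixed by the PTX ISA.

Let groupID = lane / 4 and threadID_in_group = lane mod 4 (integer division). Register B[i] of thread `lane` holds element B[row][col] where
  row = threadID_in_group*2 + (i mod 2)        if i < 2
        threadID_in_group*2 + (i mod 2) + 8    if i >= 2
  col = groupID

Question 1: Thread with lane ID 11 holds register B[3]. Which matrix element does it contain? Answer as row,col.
15,2

lane 11=>11/4=2, 11 mod 4=3
i=3  r:2·3+1+8=>15  c:2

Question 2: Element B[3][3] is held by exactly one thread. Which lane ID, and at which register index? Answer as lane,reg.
13,1

c=3→G=3  r=3→rhi=0,T=1,p=1
L=3*4+1=13  i=0*2+1=1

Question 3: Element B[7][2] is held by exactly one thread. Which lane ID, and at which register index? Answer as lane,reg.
c: 2->gid=2  r: 7->r8=0,tid=3,i&1=1
L=2*4+3=11  i=0*2+1=1

11,1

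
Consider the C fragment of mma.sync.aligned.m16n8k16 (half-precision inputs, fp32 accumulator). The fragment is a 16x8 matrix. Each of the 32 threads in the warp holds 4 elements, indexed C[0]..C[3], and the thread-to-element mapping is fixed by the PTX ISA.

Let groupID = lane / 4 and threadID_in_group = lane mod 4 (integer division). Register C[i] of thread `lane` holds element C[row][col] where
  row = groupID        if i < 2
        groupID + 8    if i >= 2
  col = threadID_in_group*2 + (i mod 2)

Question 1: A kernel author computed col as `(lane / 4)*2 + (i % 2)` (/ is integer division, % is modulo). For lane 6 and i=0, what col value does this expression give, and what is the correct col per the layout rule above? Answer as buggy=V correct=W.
buggy=2 correct=4

`(lane / 4)*2 + (i % 2)`[6,0]->2
lane 6: gid=1 (6/4), tid=2 (6%4)
i=0: r=1+0=1, c=2*2+0=4
col: 2 vs 4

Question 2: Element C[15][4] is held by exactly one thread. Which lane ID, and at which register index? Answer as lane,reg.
r: 15->gid=7,r8=1  c: 4->tid=2,i&1=0
L=7*4+2=30  i=1*2+0=2

30,2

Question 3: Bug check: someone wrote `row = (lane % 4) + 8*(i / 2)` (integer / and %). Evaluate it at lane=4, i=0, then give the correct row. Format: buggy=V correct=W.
buggy=0 correct=1

`(lane % 4) + 8*(i / 2)`[4,0]->0
L=4->gid=4>>2=1, tid=4&3=0
[0]->row 1+0=1  col 0·2+0=0
row: 0 vs 1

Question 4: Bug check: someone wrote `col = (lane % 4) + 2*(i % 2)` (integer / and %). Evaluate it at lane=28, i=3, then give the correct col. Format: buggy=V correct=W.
buggy=2 correct=1

`(lane % 4) + 2*(i % 2)`[28,3]->2
lane 28: gid=7 (28/4), tid=0 (28%4)
i=3: r=7+8=15, c=0*2+1=1
col: 2 vs 1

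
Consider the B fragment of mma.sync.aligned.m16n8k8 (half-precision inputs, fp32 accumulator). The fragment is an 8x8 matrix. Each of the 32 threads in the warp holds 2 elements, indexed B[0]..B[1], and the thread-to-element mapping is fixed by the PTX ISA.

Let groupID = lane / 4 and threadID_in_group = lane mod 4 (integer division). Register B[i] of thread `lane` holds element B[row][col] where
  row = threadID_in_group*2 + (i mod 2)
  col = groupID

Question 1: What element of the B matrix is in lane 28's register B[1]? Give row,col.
1,7

28: g=7,t=0
[1] (0*2+1,7) = (1,7)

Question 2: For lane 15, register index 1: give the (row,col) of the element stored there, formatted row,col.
15: G=3,T=3
[1] (3*2+1,3) = (7,3)

7,3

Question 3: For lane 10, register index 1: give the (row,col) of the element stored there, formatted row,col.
5,2

lane 10: G=2 (10/4), T=2 (10%4)
i=1: r=2*2+1=5, c=G=2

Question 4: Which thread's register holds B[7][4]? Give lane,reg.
19,1

c=4⇒gr=4  r=7⇒th=3,odd=1
L=4*4+3=19  i=1=1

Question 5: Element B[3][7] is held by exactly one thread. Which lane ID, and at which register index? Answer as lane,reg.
c=7->g=7  r=3->t=1,b0=1
L=7*4+1=29  i=1=1

29,1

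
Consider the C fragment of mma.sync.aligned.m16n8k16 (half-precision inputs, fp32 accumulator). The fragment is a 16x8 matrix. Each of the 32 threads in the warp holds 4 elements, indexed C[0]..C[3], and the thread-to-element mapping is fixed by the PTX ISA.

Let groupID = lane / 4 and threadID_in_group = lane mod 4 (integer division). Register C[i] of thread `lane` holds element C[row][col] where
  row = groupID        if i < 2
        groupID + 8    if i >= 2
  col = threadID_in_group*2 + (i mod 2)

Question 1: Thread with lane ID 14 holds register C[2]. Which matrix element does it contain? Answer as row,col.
11,4

lane 14→14/4=3, 14 mod 4=2
i=2  r:3+8→11  c:2·2+0→4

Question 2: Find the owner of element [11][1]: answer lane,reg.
12,3

r=11→G=3,rhi=1  c=1→T=0,p=1
L=3*4+0=12  i=1*2+1=3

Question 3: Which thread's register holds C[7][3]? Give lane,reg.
29,1

r: 7->gid=7,r8=0  c: 3->tid=1,i&1=1
L=7*4+1=29  i=0*2+1=1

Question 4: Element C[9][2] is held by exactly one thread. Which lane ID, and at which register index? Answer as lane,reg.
5,2

r=9⇒gr=1,Rb=1  c=2⇒th=1,odd=0
L=1*4+1=5  i=1*2+0=2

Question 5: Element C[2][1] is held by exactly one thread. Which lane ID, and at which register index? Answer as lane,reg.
r: 2->gid=2,r8=0  c: 1->tid=0,i&1=1
L=2*4+0=8  i=0*2+1=1

8,1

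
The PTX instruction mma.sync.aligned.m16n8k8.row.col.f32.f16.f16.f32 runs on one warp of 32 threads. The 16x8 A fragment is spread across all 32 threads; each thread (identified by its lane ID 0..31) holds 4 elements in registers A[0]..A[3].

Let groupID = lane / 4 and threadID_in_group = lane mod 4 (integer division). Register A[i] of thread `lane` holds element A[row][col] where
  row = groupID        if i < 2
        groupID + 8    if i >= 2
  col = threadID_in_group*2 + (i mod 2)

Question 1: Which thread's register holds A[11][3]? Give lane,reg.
r=11->g=3,rb=1  c=3->t=1,b0=1
L=3*4+1=13  i=1*2+1=3

13,3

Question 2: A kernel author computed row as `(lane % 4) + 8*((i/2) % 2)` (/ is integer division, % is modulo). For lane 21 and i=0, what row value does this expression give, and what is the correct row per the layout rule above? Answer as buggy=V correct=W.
buggy=1 correct=5

`(lane % 4) + 8*((i/2) % 2)`[21,0]->1
L=21->g=21>>2=5, t=21&3=1
[0]->row 5+0=5  col 1·2+0=2
row: 1 vs 5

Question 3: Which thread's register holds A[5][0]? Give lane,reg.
20,0

r=5⇒gr=5,Rb=0  c=0⇒th=0,odd=0
L=5*4+0=20  i=0*2+0=0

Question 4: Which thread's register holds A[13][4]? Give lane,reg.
r: 13->gid=5,r8=1  c: 4->tid=2,i&1=0
L=5*4+2=22  i=1*2+0=2

22,2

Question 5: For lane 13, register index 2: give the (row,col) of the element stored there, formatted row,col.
11,2

lane 13→13/4=3, 13 mod 4=1
i=2  r:3+8→11  c:2·1+0→2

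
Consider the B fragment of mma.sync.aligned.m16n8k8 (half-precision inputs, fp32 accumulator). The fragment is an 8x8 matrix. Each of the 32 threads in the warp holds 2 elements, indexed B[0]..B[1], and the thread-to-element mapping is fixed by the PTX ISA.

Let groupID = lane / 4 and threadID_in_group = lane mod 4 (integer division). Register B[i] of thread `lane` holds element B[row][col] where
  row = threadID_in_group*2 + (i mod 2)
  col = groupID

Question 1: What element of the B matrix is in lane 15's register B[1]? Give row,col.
7,3

lane 15⇒15/4=3, 15 mod 4=3
i=1  r:2·3+1⇒7  c:3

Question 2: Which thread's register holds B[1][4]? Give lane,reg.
c:4=>grp=4  r:1=>tig=0,lo=1
L=4*4+0=16  i=1=1

16,1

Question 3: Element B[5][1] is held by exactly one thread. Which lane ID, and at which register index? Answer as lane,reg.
6,1

c:1=>grp=1  r:5=>tig=2,lo=1
L=1*4+2=6  i=1=1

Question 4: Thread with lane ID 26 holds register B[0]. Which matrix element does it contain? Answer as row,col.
4,6

lane 26: gr=6 (26/4), th=2 (26%4)
i=0: r=2*2+0=4, c=gr=6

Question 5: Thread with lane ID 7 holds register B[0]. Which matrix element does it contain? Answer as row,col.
6,1

L=7->gid=7>>2=1, tid=7&3=3
[0]->row 3·2+0=6  col gid=1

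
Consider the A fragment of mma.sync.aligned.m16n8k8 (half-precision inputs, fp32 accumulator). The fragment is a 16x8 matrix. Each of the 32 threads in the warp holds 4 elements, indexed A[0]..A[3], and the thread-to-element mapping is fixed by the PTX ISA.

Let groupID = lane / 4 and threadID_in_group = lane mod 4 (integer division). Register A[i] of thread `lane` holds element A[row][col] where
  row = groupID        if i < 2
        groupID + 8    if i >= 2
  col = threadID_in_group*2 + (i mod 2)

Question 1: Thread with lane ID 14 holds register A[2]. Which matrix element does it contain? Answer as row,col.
14: g=3,t=2
[2] (3+8,2*2+0) = (11,4)

11,4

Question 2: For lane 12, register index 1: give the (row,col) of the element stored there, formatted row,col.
3,1

12: gid=3,tid=0
[1] (3+0,0*2+1) = (3,1)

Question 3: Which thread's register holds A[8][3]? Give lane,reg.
1,3

r=8⇒gr=0,Rb=1  c=3⇒th=1,odd=1
L=0*4+1=1  i=1*2+1=3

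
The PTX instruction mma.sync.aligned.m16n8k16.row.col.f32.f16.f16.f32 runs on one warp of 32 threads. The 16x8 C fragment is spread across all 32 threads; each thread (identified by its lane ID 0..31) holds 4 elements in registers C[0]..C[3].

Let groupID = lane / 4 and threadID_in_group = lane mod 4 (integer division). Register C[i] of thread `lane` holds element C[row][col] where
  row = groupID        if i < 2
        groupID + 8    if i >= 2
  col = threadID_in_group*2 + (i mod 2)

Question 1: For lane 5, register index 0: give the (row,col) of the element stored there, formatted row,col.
1,2

lane 5: G=1 (5/4), T=1 (5%4)
i=0: r=1+0=1, c=1*2+0=2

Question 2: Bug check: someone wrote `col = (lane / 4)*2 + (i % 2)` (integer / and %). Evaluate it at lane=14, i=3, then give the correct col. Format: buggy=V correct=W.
`(lane / 4)*2 + (i % 2)`[14,3]->7
14: g=3,t=2
[3] (3+8,2*2+1) = (11,5)
col: 7 vs 5

buggy=7 correct=5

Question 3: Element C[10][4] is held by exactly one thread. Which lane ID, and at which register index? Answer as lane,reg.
r:10=>grp=2,rB=1  c:4=>tig=2,lo=0
L=2*4+2=10  i=1*2+0=2

10,2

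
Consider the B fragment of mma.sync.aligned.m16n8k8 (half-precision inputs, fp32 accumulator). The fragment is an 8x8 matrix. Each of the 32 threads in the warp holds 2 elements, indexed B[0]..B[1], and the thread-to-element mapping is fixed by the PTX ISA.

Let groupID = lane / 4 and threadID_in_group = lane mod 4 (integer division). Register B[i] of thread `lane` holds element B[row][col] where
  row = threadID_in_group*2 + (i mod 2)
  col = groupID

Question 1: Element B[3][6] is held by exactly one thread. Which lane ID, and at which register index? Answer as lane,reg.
25,1

c=6⇒gr=6  r=3⇒th=1,odd=1
L=6*4+1=25  i=1=1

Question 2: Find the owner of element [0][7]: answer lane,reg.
28,0

c=7->g=7  r=0->t=0,b0=0
L=7*4+0=28  i=0=0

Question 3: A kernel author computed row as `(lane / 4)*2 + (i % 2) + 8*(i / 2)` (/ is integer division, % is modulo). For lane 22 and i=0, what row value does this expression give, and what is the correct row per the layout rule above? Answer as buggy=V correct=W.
buggy=10 correct=4

`(lane / 4)*2 + (i % 2) + 8*(i / 2)`[22,0]->10
lane 22->22/4=5, 22 mod 4=2
i=0  r:2·2+0->4  c:5
row: 10 vs 4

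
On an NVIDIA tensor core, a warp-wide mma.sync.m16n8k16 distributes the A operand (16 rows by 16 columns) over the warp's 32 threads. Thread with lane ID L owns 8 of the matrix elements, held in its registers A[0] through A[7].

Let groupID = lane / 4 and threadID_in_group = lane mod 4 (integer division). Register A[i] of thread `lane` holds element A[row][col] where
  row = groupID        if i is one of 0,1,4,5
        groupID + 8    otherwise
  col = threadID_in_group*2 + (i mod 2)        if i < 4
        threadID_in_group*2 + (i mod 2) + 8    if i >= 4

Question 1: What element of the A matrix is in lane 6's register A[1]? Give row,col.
1,5

lane 6=>6/4=1, 6 mod 4=2
i=1  r:1+0=>1  c:2·2+1+0=>5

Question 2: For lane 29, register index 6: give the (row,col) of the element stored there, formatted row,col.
15,10

L=29=>grp=29>>2=7, tig=29&3=1
[6]=>row 7+8=15  col 1·2+0+8=10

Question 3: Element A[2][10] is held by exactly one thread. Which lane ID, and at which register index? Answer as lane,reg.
r: 2->gid=2,r8=0  c: 10->c8=1,tid=1,i&1=0
L=2*4+1=9  i=1*4+0*2+0=4

9,4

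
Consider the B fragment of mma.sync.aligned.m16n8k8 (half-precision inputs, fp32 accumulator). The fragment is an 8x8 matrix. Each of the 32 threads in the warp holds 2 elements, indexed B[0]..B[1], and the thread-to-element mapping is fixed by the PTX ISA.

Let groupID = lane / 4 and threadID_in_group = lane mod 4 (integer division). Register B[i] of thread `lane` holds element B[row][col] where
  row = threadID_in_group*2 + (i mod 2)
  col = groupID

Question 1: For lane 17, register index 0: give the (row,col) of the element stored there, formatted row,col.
2,4

17: grp=4,tig=1
[0] (1*2+0,4) = (2,4)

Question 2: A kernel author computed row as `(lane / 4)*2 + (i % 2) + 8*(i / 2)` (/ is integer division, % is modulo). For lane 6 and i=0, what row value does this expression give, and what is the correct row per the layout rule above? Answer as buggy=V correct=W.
`(lane / 4)*2 + (i % 2) + 8*(i / 2)`[6,0]->2
lane 6->6/4=1, 6 mod 4=2
i=0  r:2·2+0->4  c:1
row: 2 vs 4

buggy=2 correct=4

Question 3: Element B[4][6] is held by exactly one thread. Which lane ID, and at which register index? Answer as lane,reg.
26,0

c=6→G=6  r=4→T=2,p=0
L=6*4+2=26  i=0=0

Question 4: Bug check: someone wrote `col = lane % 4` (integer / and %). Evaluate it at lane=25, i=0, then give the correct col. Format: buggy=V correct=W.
buggy=1 correct=6

`lane % 4`[25,0]->1
lane 25->25/4=6, 25 mod 4=1
i=0  r:2·1+0->2  c:6
col: 1 vs 6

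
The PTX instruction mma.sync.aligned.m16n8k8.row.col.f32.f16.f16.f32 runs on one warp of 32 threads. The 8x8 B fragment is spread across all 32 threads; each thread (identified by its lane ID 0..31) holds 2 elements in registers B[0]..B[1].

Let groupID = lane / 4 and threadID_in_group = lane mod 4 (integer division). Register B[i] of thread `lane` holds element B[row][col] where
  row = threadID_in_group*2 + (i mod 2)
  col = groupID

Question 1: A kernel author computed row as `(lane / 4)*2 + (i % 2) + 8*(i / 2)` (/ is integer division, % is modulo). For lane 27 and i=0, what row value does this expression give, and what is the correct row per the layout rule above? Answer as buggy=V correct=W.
buggy=12 correct=6

`(lane / 4)*2 + (i % 2) + 8*(i / 2)`[27,0]⇒12
lane 27⇒27/4=6, 27 mod 4=3
i=0  r:2·3+0⇒6  c:6
row: 12 vs 6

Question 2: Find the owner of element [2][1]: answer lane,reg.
5,0

c=1⇒gr=1  r=2⇒th=1,odd=0
L=1*4+1=5  i=0=0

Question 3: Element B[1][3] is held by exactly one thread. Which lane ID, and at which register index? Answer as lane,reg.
12,1

c:3=>grp=3  r:1=>tig=0,lo=1
L=3*4+0=12  i=1=1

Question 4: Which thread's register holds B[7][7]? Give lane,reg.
c=7⇒gr=7  r=7⇒th=3,odd=1
L=7*4+3=31  i=1=1

31,1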